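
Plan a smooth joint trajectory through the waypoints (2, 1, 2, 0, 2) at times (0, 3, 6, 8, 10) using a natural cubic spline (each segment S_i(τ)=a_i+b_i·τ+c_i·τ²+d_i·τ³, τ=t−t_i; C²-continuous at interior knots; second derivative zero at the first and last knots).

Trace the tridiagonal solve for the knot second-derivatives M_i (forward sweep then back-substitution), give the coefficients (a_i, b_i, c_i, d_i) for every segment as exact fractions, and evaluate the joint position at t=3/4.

  seg 0: a=2 b=-47/70 c=0 d=71/1890
  seg 1: a=1 b=12/35 c=71/210 d=-43/378
  seg 2: a=2 b=-7/10 c=-24/35 d=15/56
  seg 3: a=0 b=-8/35 c=129/140 d=-43/280
S(3/4) = 1355/896

Δ: Δ0=-1/3, Δ1=1/3, Δ2=-1, Δ3=1
row 1: diag=12, rhs=4; c'=1/4, d'=1/3
row 2: denom=10−3·1/4=37/4; d'=(-8−3·1/3)/(37/4)=-36/37
row 3: denom=8−2·8/37=280/37; d'=(12−2·-36/37)/(280/37)=129/70
back: M3=129/70
back: M2=-36/37−8/37·129/70=-48/35
back: M1=1/3−1/4·-48/35=71/105
M: M0=0, M1=71/105, M2=-48/35, M3=129/70, M4=0
seg 0: a=2, c=M0/2=0, d=(M1−M0)/(6·3)=71/1890, b=Δ0−h0·(2M0+M1)/6=-47/70
seg 1: a=1, c=M1/2=71/210, d=(M2−M1)/(6·3)=-43/378, b=Δ1−h1·(2M1+M2)/6=12/35
seg 2: a=2, c=M2/2=-24/35, d=(M3−M2)/(6·2)=15/56, b=Δ2−h2·(2M2+M3)/6=-7/10
seg 3: a=0, c=M3/2=129/140, d=(M4−M3)/(6·2)=-43/280, b=Δ3−h3·(2M3+M4)/6=-8/35
t_q=3/4 → seg 0, τ=3/4; S=2+-47/70·τ+0·τ²+71/1890·τ³=1355/896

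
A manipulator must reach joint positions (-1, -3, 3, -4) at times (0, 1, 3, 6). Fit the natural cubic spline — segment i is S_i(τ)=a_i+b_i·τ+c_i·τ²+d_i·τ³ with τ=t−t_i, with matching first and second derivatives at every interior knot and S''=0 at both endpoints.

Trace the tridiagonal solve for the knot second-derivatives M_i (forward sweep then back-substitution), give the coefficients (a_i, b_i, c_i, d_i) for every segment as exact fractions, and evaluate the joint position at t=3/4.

  seg 0: a=-1 b=-37/12 c=0 d=13/12
  seg 1: a=-3 b=1/6 c=13/4 d=-11/12
  seg 2: a=3 b=13/6 c=-9/4 d=1/4
S(3/4) = -731/256

Δ: Δ0=-2, Δ1=3, Δ2=-7/3
row 1: diag=6, rhs=30; c'=1/3, d'=5
row 2: denom=10−2·1/3=28/3; d'=(-32−2·5)/(28/3)=-9/2
back: M2=-9/2
back: M1=5−1/3·-9/2=13/2
M: M0=0, M1=13/2, M2=-9/2, M3=0
seg 0: a=-1, c=M0/2=0, d=(M1−M0)/(6·1)=13/12, b=Δ0−h0·(2M0+M1)/6=-37/12
seg 1: a=-3, c=M1/2=13/4, d=(M2−M1)/(6·2)=-11/12, b=Δ1−h1·(2M1+M2)/6=1/6
seg 2: a=3, c=M2/2=-9/4, d=(M3−M2)/(6·3)=1/4, b=Δ2−h2·(2M2+M3)/6=13/6
t_q=3/4 → seg 0, τ=3/4; S=-1+-37/12·τ+0·τ²+13/12·τ³=-731/256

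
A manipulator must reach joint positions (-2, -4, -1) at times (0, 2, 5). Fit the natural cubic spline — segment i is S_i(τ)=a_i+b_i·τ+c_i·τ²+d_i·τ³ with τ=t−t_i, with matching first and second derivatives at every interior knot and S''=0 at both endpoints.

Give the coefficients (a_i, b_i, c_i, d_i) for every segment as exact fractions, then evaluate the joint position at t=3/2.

Δ: Δ0=-1, Δ1=1
row 1: diag=10, rhs=12; c'=3/10, d'=6/5
back: M1=6/5
M: M0=0, M1=6/5, M2=0
seg 0: a=-2, c=M0/2=0, d=(M1−M0)/(6·2)=1/10, b=Δ0−h0·(2M0+M1)/6=-7/5
seg 1: a=-4, c=M1/2=3/5, d=(M2−M1)/(6·3)=-1/15, b=Δ1−h1·(2M1+M2)/6=-1/5
t_q=3/2 → seg 0, τ=3/2; S=-2+-7/5·τ+0·τ²+1/10·τ³=-301/80

  seg 0: a=-2 b=-7/5 c=0 d=1/10
  seg 1: a=-4 b=-1/5 c=3/5 d=-1/15
S(3/2) = -301/80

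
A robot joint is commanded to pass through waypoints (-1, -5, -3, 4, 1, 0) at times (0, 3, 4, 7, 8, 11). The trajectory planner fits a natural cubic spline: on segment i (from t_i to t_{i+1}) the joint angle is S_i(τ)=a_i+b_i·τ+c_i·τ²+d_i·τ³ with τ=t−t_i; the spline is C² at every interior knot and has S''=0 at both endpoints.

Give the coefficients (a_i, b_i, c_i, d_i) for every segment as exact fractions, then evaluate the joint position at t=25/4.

Δ: Δ0=-4/3, Δ1=2, Δ2=7/3, Δ3=-3, Δ4=-1/3
row 1: diag=8, rhs=20; c'=1/8, d'=5/2
row 2: denom=8−1·1/8=63/8; d'=(2−1·5/2)/(63/8)=-4/63
row 3: denom=8−3·8/21=48/7; d'=(-32−3·-4/63)/(48/7)=-167/36
row 4: denom=8−1·7/48=377/48; d'=(16−1·-167/36)/(377/48)=2972/1131
back: M4=2972/1131
back: M3=-167/36−7/48·2972/1131=-5680/1131
back: M2=-4/63−8/21·-5680/1131=2092/1131
back: M1=5/2−1/8·2092/1131=2566/1131
M: M0=0, M1=2566/1131, M2=2092/1131, M3=-5680/1131, M4=2972/1131, M5=0
seg 0: a=-1, c=M0/2=0, d=(M1−M0)/(6·3)=1283/10179, b=Δ0−h0·(2M0+M1)/6=-2791/1131
seg 1: a=-5, c=M1/2=1283/1131, d=(M2−M1)/(6·1)=-79/1131, b=Δ1−h1·(2M1+M2)/6=1058/1131
seg 2: a=-3, c=M2/2=1046/1131, d=(M3−M2)/(6·3)=-134/351, b=Δ2−h2·(2M2+M3)/6=1129/377
seg 3: a=4, c=M3/2=-2840/1131, d=(M4−M3)/(6·1)=1442/1131, b=Δ3−h3·(2M3+M4)/6=-665/377
seg 4: a=1, c=M4/2=1486/1131, d=(M5−M4)/(6·3)=-1486/10179, b=Δ4−h4·(2M4+M5)/6=-3349/1131
t_q=25/4 → seg 2, τ=9/4; S=-3+1129/377·τ+1046/1131·τ²+-134/351·τ³=49119/12064

  seg 0: a=-1 b=-2791/1131 c=0 d=1283/10179
  seg 1: a=-5 b=1058/1131 c=1283/1131 d=-79/1131
  seg 2: a=-3 b=1129/377 c=1046/1131 d=-134/351
  seg 3: a=4 b=-665/377 c=-2840/1131 d=1442/1131
  seg 4: a=1 b=-3349/1131 c=1486/1131 d=-1486/10179
S(25/4) = 49119/12064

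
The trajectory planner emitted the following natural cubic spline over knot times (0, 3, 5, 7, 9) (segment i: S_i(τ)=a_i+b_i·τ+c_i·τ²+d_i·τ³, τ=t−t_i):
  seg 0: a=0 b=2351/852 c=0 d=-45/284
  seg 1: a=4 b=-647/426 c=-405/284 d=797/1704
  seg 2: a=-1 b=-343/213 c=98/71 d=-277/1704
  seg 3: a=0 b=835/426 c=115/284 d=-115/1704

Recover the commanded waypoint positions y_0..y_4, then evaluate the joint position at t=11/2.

y_0=0 y_1=4 y_2=-1 y_3=0 y_4=5
S(11/2) = -6727/4544

y_0 = S_0(0) = a_0 = 0
y_1 = S_1(0) = a_1 = 4
y_2 = S_2(0) = a_2 = -1
y_3 = S_3(0) = a_3 = 0
y_4 = S_3(2) = 5
t_q=11/2 is in segment 2 (τ=1/2); S_2(τ)=-6727/4544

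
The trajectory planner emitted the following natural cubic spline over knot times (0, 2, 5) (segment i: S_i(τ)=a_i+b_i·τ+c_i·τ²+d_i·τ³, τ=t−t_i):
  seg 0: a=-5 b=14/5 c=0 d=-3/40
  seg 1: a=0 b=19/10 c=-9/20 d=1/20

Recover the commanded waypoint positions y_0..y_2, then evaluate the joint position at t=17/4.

y_0=-5 y_1=0 y_2=3
S(17/4) = 657/256

y_0 = S_0(0) = a_0 = -5
y_1 = S_1(0) = a_1 = 0
y_2 = S_1(3) = 3
t_q=17/4 is in segment 1 (τ=9/4); S_1(τ)=657/256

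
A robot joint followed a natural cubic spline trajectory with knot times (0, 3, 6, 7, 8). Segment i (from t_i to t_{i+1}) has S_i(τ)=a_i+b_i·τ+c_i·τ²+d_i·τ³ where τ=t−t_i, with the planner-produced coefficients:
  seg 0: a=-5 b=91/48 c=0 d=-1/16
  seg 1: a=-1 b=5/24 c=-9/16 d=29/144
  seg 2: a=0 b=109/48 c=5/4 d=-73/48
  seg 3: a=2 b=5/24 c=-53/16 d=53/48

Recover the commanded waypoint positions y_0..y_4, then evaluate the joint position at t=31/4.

y_0 = S_0(0) = a_0 = -5
y_1 = S_1(0) = a_1 = -1
y_2 = S_2(0) = a_2 = 0
y_3 = S_3(0) = a_3 = 2
y_4 = S_3(1) = 0
t_q=31/4 is in segment 3 (τ=3/4); S_3(τ)=777/1024

y_0=-5 y_1=-1 y_2=0 y_3=2 y_4=0
S(31/4) = 777/1024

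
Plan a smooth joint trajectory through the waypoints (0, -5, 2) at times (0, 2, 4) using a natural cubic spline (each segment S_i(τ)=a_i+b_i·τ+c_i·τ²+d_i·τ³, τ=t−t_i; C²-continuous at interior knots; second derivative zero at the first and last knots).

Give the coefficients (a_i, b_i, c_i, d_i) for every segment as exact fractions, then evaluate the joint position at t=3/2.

  seg 0: a=0 b=-4 c=0 d=3/8
  seg 1: a=-5 b=1/2 c=9/4 d=-3/8
S(3/2) = -303/64

Δ: Δ0=-5/2, Δ1=7/2
row 1: diag=8, rhs=36; c'=1/4, d'=9/2
back: M1=9/2
M: M0=0, M1=9/2, M2=0
seg 0: a=0, c=M0/2=0, d=(M1−M0)/(6·2)=3/8, b=Δ0−h0·(2M0+M1)/6=-4
seg 1: a=-5, c=M1/2=9/4, d=(M2−M1)/(6·2)=-3/8, b=Δ1−h1·(2M1+M2)/6=1/2
t_q=3/2 → seg 0, τ=3/2; S=0+-4·τ+0·τ²+3/8·τ³=-303/64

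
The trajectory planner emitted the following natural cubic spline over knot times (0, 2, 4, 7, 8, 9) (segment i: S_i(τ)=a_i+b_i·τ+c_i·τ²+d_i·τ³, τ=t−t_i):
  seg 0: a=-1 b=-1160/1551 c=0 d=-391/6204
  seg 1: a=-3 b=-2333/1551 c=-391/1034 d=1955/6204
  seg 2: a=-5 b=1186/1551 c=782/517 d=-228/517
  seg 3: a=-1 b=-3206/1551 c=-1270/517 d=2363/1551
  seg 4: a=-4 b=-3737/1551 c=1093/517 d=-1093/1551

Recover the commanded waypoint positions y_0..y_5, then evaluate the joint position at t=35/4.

y_0 = S_0(0) = a_0 = -1
y_1 = S_1(0) = a_1 = -3
y_2 = S_2(0) = a_2 = -5
y_3 = S_3(0) = a_3 = -1
y_4 = S_4(0) = a_4 = -4
y_5 = S_4(1) = -5
t_q=35/4 is in segment 4 (τ=3/4); S_4(τ)=-162633/33088

y_0=-1 y_1=-3 y_2=-5 y_3=-1 y_4=-4 y_5=-5
S(35/4) = -162633/33088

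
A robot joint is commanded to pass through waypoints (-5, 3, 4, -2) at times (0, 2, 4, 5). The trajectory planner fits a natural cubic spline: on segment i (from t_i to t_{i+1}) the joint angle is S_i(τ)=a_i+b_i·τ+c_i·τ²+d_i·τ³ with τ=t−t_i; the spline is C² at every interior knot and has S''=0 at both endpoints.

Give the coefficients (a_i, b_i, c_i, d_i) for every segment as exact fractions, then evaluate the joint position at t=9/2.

Δ: Δ0=4, Δ1=1/2, Δ2=-6
row 1: diag=8, rhs=-21; c'=1/4, d'=-21/8
row 2: denom=6−2·1/4=11/2; d'=(-39−2·-21/8)/(11/2)=-135/22
back: M2=-135/22
back: M1=-21/8−1/4·-135/22=-12/11
M: M0=0, M1=-12/11, M2=-135/22, M3=0
seg 0: a=-5, c=M0/2=0, d=(M1−M0)/(6·2)=-1/11, b=Δ0−h0·(2M0+M1)/6=48/11
seg 1: a=3, c=M1/2=-6/11, d=(M2−M1)/(6·2)=-37/88, b=Δ1−h1·(2M1+M2)/6=36/11
seg 2: a=4, c=M2/2=-135/44, d=(M3−M2)/(6·1)=45/44, b=Δ2−h2·(2M2+M3)/6=-87/22
t_q=9/2 → seg 2, τ=1/2; S=4+-87/22·τ+-135/44·τ²+45/44·τ³=487/352

  seg 0: a=-5 b=48/11 c=0 d=-1/11
  seg 1: a=3 b=36/11 c=-6/11 d=-37/88
  seg 2: a=4 b=-87/22 c=-135/44 d=45/44
S(9/2) = 487/352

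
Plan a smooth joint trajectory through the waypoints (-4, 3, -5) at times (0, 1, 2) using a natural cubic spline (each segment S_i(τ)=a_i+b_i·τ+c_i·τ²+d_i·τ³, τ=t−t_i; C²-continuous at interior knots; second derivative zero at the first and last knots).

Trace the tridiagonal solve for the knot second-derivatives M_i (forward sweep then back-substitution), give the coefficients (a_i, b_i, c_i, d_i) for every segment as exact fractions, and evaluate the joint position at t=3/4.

  seg 0: a=-4 b=43/4 c=0 d=-15/4
  seg 1: a=3 b=-1/2 c=-45/4 d=15/4
S(3/4) = 635/256

Δ: Δ0=7, Δ1=-8
row 1: diag=4, rhs=-90; c'=1/4, d'=-45/2
back: M1=-45/2
M: M0=0, M1=-45/2, M2=0
seg 0: a=-4, c=M0/2=0, d=(M1−M0)/(6·1)=-15/4, b=Δ0−h0·(2M0+M1)/6=43/4
seg 1: a=3, c=M1/2=-45/4, d=(M2−M1)/(6·1)=15/4, b=Δ1−h1·(2M1+M2)/6=-1/2
t_q=3/4 → seg 0, τ=3/4; S=-4+43/4·τ+0·τ²+-15/4·τ³=635/256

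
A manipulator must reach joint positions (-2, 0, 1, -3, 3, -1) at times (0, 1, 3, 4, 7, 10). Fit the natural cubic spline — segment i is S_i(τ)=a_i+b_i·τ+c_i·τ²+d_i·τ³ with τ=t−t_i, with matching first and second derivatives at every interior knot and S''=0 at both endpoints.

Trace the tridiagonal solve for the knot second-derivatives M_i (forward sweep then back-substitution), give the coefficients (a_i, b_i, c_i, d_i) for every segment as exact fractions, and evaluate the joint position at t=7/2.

Δ: Δ0=2, Δ1=1/2, Δ2=-4, Δ3=2, Δ4=-4/3
row 1: diag=6, rhs=-9; c'=1/3, d'=-3/2
row 2: denom=6−2·1/3=16/3; d'=(-27−2·-3/2)/(16/3)=-9/2
row 3: denom=8−1·3/16=125/16; d'=(36−1·-9/2)/(125/16)=648/125
row 4: denom=12−3·48/125=1356/125; d'=(-20−3·648/125)/(1356/125)=-1111/339
back: M4=-1111/339
back: M3=648/125−48/125·-1111/339=728/113
back: M2=-9/2−3/16·728/113=-645/113
back: M1=-3/2−1/3·-645/113=91/226
M: M0=0, M1=91/226, M2=-645/113, M3=728/113, M4=-1111/339, M5=0
seg 0: a=-2, c=M0/2=0, d=(M1−M0)/(6·1)=91/1356, b=Δ0−h0·(2M0+M1)/6=2621/1356
seg 1: a=0, c=M1/2=91/452, d=(M2−M1)/(6·2)=-1381/2712, b=Δ1−h1·(2M1+M2)/6=1447/678
seg 2: a=1, c=M2/2=-645/226, d=(M3−M2)/(6·1)=1373/678, b=Δ2−h2·(2M2+M3)/6=-1075/339
seg 3: a=-3, c=M3/2=364/113, d=(M4−M3)/(6·3)=-3295/6102, b=Δ3−h3·(2M3+M4)/6=-1901/678
seg 4: a=3, c=M4/2=-1111/678, d=(M5−M4)/(6·3)=1111/6102, b=Δ4−h4·(2M4+M5)/6=659/339
t_q=7/2 → seg 2, τ=1/2; S=1+-1075/339·τ+-645/226·τ²+1373/678·τ³=-1891/1808

  seg 0: a=-2 b=2621/1356 c=0 d=91/1356
  seg 1: a=0 b=1447/678 c=91/452 d=-1381/2712
  seg 2: a=1 b=-1075/339 c=-645/226 d=1373/678
  seg 3: a=-3 b=-1901/678 c=364/113 d=-3295/6102
  seg 4: a=3 b=659/339 c=-1111/678 d=1111/6102
S(7/2) = -1891/1808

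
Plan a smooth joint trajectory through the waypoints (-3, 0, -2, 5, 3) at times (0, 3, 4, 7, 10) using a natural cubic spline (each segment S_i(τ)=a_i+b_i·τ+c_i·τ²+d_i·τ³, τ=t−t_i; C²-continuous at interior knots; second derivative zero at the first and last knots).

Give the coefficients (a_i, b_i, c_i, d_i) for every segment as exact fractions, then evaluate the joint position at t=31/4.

  seg 0: a=-3 b=275/114 c=0 d=-161/1026
  seg 1: a=0 b=-104/57 c=-161/114 d=47/38
  seg 2: a=-2 b=-107/114 c=131/57 d=-413/1026
  seg 3: a=5 b=113/57 c=-151/114 d=151/1026
S(31/4) = 14115/2432

Δ: Δ0=1, Δ1=-2, Δ2=7/3, Δ3=-2/3
row 1: diag=8, rhs=-18; c'=1/8, d'=-9/4
row 2: denom=8−1·1/8=63/8; d'=(26−1·-9/4)/(63/8)=226/63
row 3: denom=12−3·8/21=76/7; d'=(-18−3·226/63)/(76/7)=-151/57
back: M3=-151/57
back: M2=226/63−8/21·-151/57=262/57
back: M1=-9/4−1/8·262/57=-161/57
M: M0=0, M1=-161/57, M2=262/57, M3=-151/57, M4=0
seg 0: a=-3, c=M0/2=0, d=(M1−M0)/(6·3)=-161/1026, b=Δ0−h0·(2M0+M1)/6=275/114
seg 1: a=0, c=M1/2=-161/114, d=(M2−M1)/(6·1)=47/38, b=Δ1−h1·(2M1+M2)/6=-104/57
seg 2: a=-2, c=M2/2=131/57, d=(M3−M2)/(6·3)=-413/1026, b=Δ2−h2·(2M2+M3)/6=-107/114
seg 3: a=5, c=M3/2=-151/114, d=(M4−M3)/(6·3)=151/1026, b=Δ3−h3·(2M3+M4)/6=113/57
t_q=31/4 → seg 3, τ=3/4; S=5+113/57·τ+-151/114·τ²+151/1026·τ³=14115/2432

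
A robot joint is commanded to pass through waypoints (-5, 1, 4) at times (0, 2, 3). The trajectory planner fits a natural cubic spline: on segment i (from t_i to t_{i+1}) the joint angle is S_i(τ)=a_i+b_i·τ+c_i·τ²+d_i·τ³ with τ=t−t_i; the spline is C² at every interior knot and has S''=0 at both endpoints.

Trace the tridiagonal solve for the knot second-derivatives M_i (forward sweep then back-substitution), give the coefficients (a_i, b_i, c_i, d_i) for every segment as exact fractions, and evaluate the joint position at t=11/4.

  seg 0: a=-5 b=3 c=0 d=0
  seg 1: a=1 b=3 c=0 d=0
S(11/4) = 13/4

Δ: Δ0=3, Δ1=3
row 1: diag=6, rhs=0; c'=1/6, d'=0
back: M1=0
M: M0=0, M1=0, M2=0
seg 0: a=-5, c=M0/2=0, d=(M1−M0)/(6·2)=0, b=Δ0−h0·(2M0+M1)/6=3
seg 1: a=1, c=M1/2=0, d=(M2−M1)/(6·1)=0, b=Δ1−h1·(2M1+M2)/6=3
t_q=11/4 → seg 1, τ=3/4; S=1+3·τ+0·τ²+0·τ³=13/4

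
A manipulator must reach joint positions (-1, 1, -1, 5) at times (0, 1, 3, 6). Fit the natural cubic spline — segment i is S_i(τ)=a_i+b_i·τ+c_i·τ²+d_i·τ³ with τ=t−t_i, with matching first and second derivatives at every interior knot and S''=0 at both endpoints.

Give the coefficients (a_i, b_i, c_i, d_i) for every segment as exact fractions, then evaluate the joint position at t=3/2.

Δ: Δ0=2, Δ1=-1, Δ2=2
row 1: diag=6, rhs=-18; c'=1/3, d'=-3
row 2: denom=10−2·1/3=28/3; d'=(18−2·-3)/(28/3)=18/7
back: M2=18/7
back: M1=-3−1/3·18/7=-27/7
M: M0=0, M1=-27/7, M2=18/7, M3=0
seg 0: a=-1, c=M0/2=0, d=(M1−M0)/(6·1)=-9/14, b=Δ0−h0·(2M0+M1)/6=37/14
seg 1: a=1, c=M1/2=-27/14, d=(M2−M1)/(6·2)=15/28, b=Δ1−h1·(2M1+M2)/6=5/7
seg 2: a=-1, c=M2/2=9/7, d=(M3−M2)/(6·3)=-1/7, b=Δ2−h2·(2M2+M3)/6=-4/7
t_q=3/2 → seg 1, τ=1/2; S=1+5/7·τ+-27/14·τ²+15/28·τ³=211/224

  seg 0: a=-1 b=37/14 c=0 d=-9/14
  seg 1: a=1 b=5/7 c=-27/14 d=15/28
  seg 2: a=-1 b=-4/7 c=9/7 d=-1/7
S(3/2) = 211/224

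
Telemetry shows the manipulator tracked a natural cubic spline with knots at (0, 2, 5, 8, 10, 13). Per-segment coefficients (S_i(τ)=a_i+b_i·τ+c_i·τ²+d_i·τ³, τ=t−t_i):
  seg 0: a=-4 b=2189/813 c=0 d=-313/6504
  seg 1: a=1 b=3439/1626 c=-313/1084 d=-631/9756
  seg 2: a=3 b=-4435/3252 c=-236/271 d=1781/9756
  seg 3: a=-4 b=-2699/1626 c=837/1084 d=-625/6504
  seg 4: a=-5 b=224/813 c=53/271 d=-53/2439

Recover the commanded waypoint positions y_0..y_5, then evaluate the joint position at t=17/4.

y_0 = S_0(0) = a_0 = -4
y_1 = S_1(0) = a_1 = 1
y_2 = S_2(0) = a_2 = 3
y_3 = S_3(0) = a_3 = -4
y_4 = S_4(0) = a_4 = -5
y_5 = S_4(3) = -3
t_q=17/4 is in segment 1 (τ=9/4); S_1(τ)=246997/69376

y_0=-4 y_1=1 y_2=3 y_3=-4 y_4=-5 y_5=-3
S(17/4) = 246997/69376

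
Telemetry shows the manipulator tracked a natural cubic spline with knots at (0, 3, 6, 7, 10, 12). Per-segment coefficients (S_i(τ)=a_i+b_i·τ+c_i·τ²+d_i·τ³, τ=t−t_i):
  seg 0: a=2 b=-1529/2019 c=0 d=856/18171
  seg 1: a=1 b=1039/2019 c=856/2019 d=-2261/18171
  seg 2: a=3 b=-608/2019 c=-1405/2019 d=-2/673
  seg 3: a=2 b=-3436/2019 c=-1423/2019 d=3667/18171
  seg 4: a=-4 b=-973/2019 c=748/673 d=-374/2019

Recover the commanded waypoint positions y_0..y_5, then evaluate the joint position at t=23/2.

y_0 = S_0(0) = a_0 = 2
y_1 = S_1(0) = a_1 = 1
y_2 = S_2(0) = a_2 = 3
y_3 = S_3(0) = a_3 = 2
y_4 = S_4(0) = a_4 = -4
y_5 = S_4(2) = -2
t_q=23/2 is in segment 4 (τ=3/2); S_4(τ)=-7665/2692

y_0=2 y_1=1 y_2=3 y_3=2 y_4=-4 y_5=-2
S(23/2) = -7665/2692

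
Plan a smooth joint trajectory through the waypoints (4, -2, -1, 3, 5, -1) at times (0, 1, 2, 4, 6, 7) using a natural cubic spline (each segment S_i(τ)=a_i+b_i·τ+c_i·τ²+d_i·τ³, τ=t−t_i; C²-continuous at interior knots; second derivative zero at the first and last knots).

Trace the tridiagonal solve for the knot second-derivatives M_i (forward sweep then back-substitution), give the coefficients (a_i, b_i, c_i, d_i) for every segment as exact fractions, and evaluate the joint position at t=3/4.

Δ: Δ0=-6, Δ1=1, Δ2=2, Δ3=1, Δ4=-6
row 1: diag=4, rhs=42; c'=1/4, d'=21/2
row 2: denom=6−1·1/4=23/4; d'=(6−1·21/2)/(23/4)=-18/23
row 3: denom=8−2·8/23=168/23; d'=(-6−2·-18/23)/(168/23)=-17/28
row 4: denom=6−2·23/84=229/42; d'=(-42−2·-17/28)/(229/42)=-1713/229
back: M4=-1713/229
back: M3=-17/28−23/84·-1713/229=330/229
back: M2=-18/23−8/23·330/229=-294/229
back: M1=21/2−1/4·-294/229=2478/229
M: M0=0, M1=2478/229, M2=-294/229, M3=330/229, M4=-1713/229, M5=0
seg 0: a=4, c=M0/2=0, d=(M1−M0)/(6·1)=413/229, b=Δ0−h0·(2M0+M1)/6=-1787/229
seg 1: a=-2, c=M1/2=1239/229, d=(M2−M1)/(6·1)=-462/229, b=Δ1−h1·(2M1+M2)/6=-548/229
seg 2: a=-1, c=M2/2=-147/229, d=(M3−M2)/(6·2)=52/229, b=Δ2−h2·(2M2+M3)/6=544/229
seg 3: a=3, c=M3/2=165/229, d=(M4−M3)/(6·2)=-681/916, b=Δ3−h3·(2M3+M4)/6=580/229
seg 4: a=5, c=M4/2=-1713/458, d=(M5−M4)/(6·1)=571/458, b=Δ4−h4·(2M4+M5)/6=-803/229
t_q=3/4 → seg 0, τ=3/4; S=4+-1787/229·τ+0·τ²+413/229·τ³=-16001/14656

  seg 0: a=4 b=-1787/229 c=0 d=413/229
  seg 1: a=-2 b=-548/229 c=1239/229 d=-462/229
  seg 2: a=-1 b=544/229 c=-147/229 d=52/229
  seg 3: a=3 b=580/229 c=165/229 d=-681/916
  seg 4: a=5 b=-803/229 c=-1713/458 d=571/458
S(3/4) = -16001/14656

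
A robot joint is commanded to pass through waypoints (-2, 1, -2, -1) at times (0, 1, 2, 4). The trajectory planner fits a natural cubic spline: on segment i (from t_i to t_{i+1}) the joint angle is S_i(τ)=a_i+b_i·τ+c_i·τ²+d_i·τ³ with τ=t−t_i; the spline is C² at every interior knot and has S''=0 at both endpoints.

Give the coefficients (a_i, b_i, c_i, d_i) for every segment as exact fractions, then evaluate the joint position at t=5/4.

Δ: Δ0=3, Δ1=-3, Δ2=1/2
row 1: diag=4, rhs=-36; c'=1/4, d'=-9
row 2: denom=6−1·1/4=23/4; d'=(21−1·-9)/(23/4)=120/23
back: M2=120/23
back: M1=-9−1/4·120/23=-237/23
M: M0=0, M1=-237/23, M2=120/23, M3=0
seg 0: a=-2, c=M0/2=0, d=(M1−M0)/(6·1)=-79/46, b=Δ0−h0·(2M0+M1)/6=217/46
seg 1: a=1, c=M1/2=-237/46, d=(M2−M1)/(6·1)=119/46, b=Δ1−h1·(2M1+M2)/6=-10/23
seg 2: a=-2, c=M2/2=60/23, d=(M3−M2)/(6·2)=-10/23, b=Δ2−h2·(2M2+M3)/6=-137/46
t_q=5/4 → seg 1, τ=1/4; S=1+-10/23·τ+-237/46·τ²+119/46·τ³=1795/2944

  seg 0: a=-2 b=217/46 c=0 d=-79/46
  seg 1: a=1 b=-10/23 c=-237/46 d=119/46
  seg 2: a=-2 b=-137/46 c=60/23 d=-10/23
S(5/4) = 1795/2944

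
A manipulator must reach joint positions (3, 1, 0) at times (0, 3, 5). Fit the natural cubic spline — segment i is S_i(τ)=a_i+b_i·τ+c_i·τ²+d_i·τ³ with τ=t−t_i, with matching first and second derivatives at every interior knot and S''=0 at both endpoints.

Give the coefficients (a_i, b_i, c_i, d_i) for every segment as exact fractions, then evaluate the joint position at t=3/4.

Δ: Δ0=-2/3, Δ1=-1/2
row 1: diag=10, rhs=1; c'=1/5, d'=1/10
back: M1=1/10
M: M0=0, M1=1/10, M2=0
seg 0: a=3, c=M0/2=0, d=(M1−M0)/(6·3)=1/180, b=Δ0−h0·(2M0+M1)/6=-43/60
seg 1: a=1, c=M1/2=1/20, d=(M2−M1)/(6·2)=-1/120, b=Δ1−h1·(2M1+M2)/6=-17/30
t_q=3/4 → seg 0, τ=3/4; S=3+-43/60·τ+0·τ²+1/180·τ³=631/256

  seg 0: a=3 b=-43/60 c=0 d=1/180
  seg 1: a=1 b=-17/30 c=1/20 d=-1/120
S(3/4) = 631/256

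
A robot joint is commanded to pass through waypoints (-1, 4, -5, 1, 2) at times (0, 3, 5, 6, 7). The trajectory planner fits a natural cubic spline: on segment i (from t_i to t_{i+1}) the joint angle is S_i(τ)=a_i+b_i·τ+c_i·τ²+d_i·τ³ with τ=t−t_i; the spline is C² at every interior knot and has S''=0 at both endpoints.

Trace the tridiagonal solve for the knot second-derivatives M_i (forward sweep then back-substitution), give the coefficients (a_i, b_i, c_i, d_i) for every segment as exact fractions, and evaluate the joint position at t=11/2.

Δ: Δ0=5/3, Δ1=-9/2, Δ2=6, Δ3=1
row 1: diag=10, rhs=-37; c'=1/5, d'=-37/10
row 2: denom=6−2·1/5=28/5; d'=(63−2·-37/10)/(28/5)=88/7
row 3: denom=4−1·5/28=107/28; d'=(-30−1·88/7)/(107/28)=-1192/107
back: M3=-1192/107
back: M2=88/7−5/28·-1192/107=1558/107
back: M1=-37/10−1/5·1558/107=-1415/214
M: M0=0, M1=-1415/214, M2=1558/107, M3=-1192/107, M4=0
seg 0: a=-1, c=M0/2=0, d=(M1−M0)/(6·3)=-1415/3852, b=Δ0−h0·(2M0+M1)/6=6385/1284
seg 1: a=4, c=M1/2=-1415/428, d=(M2−M1)/(6·2)=4531/2568, b=Δ1−h1·(2M1+M2)/6=-3175/642
seg 2: a=-5, c=M2/2=779/107, d=(M3−M2)/(6·1)=-1375/321, b=Δ2−h2·(2M2+M3)/6=964/321
seg 3: a=1, c=M3/2=-596/107, d=(M4−M3)/(6·1)=596/321, b=Δ3−h3·(2M3+M4)/6=1513/321
t_q=11/2 → seg 2, τ=1/2; S=-5+964/321·τ+779/107·τ²+-1375/321·τ³=-1895/856

  seg 0: a=-1 b=6385/1284 c=0 d=-1415/3852
  seg 1: a=4 b=-3175/642 c=-1415/428 d=4531/2568
  seg 2: a=-5 b=964/321 c=779/107 d=-1375/321
  seg 3: a=1 b=1513/321 c=-596/107 d=596/321
S(11/2) = -1895/856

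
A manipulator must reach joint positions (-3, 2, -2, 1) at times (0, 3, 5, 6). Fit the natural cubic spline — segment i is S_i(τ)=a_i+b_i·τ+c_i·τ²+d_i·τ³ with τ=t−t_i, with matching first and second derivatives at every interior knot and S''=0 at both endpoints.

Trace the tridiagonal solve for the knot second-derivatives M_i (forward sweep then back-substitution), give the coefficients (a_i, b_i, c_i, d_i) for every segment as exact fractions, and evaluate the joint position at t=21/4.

Δ: Δ0=5/3, Δ1=-2, Δ2=3
row 1: diag=10, rhs=-22; c'=1/5, d'=-11/5
row 2: denom=6−2·1/5=28/5; d'=(30−2·-11/5)/(28/5)=43/7
back: M2=43/7
back: M1=-11/5−1/5·43/7=-24/7
M: M0=0, M1=-24/7, M2=43/7, M3=0
seg 0: a=-3, c=M0/2=0, d=(M1−M0)/(6·3)=-4/21, b=Δ0−h0·(2M0+M1)/6=71/21
seg 1: a=2, c=M1/2=-12/7, d=(M2−M1)/(6·2)=67/84, b=Δ1−h1·(2M1+M2)/6=-37/21
seg 2: a=-2, c=M2/2=43/14, d=(M3−M2)/(6·1)=-43/42, b=Δ2−h2·(2M2+M3)/6=20/21
t_q=21/4 → seg 2, τ=1/4; S=-2+20/21·τ+43/14·τ²+-43/42·τ³=-203/128

  seg 0: a=-3 b=71/21 c=0 d=-4/21
  seg 1: a=2 b=-37/21 c=-12/7 d=67/84
  seg 2: a=-2 b=20/21 c=43/14 d=-43/42
S(21/4) = -203/128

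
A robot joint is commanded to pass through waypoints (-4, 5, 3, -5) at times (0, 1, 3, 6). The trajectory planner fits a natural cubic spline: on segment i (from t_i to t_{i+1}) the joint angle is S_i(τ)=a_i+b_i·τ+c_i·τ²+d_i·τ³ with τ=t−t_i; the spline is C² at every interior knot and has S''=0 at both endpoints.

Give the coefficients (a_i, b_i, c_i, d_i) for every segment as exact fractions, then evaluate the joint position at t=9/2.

Δ: Δ0=9, Δ1=-1, Δ2=-8/3
row 1: diag=6, rhs=-60; c'=1/3, d'=-10
row 2: denom=10−2·1/3=28/3; d'=(-10−2·-10)/(28/3)=15/14
back: M2=15/14
back: M1=-10−1/3·15/14=-145/14
M: M0=0, M1=-145/14, M2=15/14, M3=0
seg 0: a=-4, c=M0/2=0, d=(M1−M0)/(6·1)=-145/84, b=Δ0−h0·(2M0+M1)/6=901/84
seg 1: a=5, c=M1/2=-145/28, d=(M2−M1)/(6·2)=20/21, b=Δ1−h1·(2M1+M2)/6=233/42
seg 2: a=3, c=M2/2=15/28, d=(M3−M2)/(6·3)=-5/84, b=Δ2−h2·(2M2+M3)/6=-157/42
t_q=9/2 → seg 2, τ=3/2; S=3+-157/42·τ+15/28·τ²+-5/84·τ³=-359/224

  seg 0: a=-4 b=901/84 c=0 d=-145/84
  seg 1: a=5 b=233/42 c=-145/28 d=20/21
  seg 2: a=3 b=-157/42 c=15/28 d=-5/84
S(9/2) = -359/224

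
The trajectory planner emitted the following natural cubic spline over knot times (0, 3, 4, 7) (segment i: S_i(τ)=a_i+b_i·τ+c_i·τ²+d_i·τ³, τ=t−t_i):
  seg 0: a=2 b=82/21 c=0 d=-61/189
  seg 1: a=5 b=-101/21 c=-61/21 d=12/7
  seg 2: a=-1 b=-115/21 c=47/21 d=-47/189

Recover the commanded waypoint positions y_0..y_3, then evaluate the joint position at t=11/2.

y_0=2 y_1=5 y_2=-1 y_3=-4
S(11/2) = -281/56

y_0 = S_0(0) = a_0 = 2
y_1 = S_1(0) = a_1 = 5
y_2 = S_2(0) = a_2 = -1
y_3 = S_2(3) = -4
t_q=11/2 is in segment 2 (τ=3/2); S_2(τ)=-281/56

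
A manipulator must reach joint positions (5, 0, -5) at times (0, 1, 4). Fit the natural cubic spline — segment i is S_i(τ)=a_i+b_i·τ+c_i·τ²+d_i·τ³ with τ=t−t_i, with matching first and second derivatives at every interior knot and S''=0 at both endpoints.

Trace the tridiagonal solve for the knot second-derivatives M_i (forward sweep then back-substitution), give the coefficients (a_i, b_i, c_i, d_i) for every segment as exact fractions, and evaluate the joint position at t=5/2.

Δ: Δ0=-5, Δ1=-5/3
row 1: diag=8, rhs=20; c'=3/8, d'=5/2
back: M1=5/2
M: M0=0, M1=5/2, M2=0
seg 0: a=5, c=M0/2=0, d=(M1−M0)/(6·1)=5/12, b=Δ0−h0·(2M0+M1)/6=-65/12
seg 1: a=0, c=M1/2=5/4, d=(M2−M1)/(6·3)=-5/36, b=Δ1−h1·(2M1+M2)/6=-25/6
t_q=5/2 → seg 1, τ=3/2; S=0+-25/6·τ+5/4·τ²+-5/36·τ³=-125/32

  seg 0: a=5 b=-65/12 c=0 d=5/12
  seg 1: a=0 b=-25/6 c=5/4 d=-5/36
S(5/2) = -125/32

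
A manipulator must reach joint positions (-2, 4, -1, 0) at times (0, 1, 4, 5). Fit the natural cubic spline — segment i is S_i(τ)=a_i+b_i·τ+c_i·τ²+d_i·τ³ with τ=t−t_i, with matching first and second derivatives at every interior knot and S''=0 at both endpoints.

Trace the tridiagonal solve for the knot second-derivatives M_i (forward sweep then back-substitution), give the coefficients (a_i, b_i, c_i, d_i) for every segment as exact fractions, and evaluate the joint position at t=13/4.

  seg 0: a=-2 b=1198/165 c=0 d=-208/165
  seg 1: a=4 b=574/165 c=-208/55 d=31/45
  seg 2: a=-1 b=-101/165 c=133/55 d=-133/165
S(13/4) = 1861/3520

Δ: Δ0=6, Δ1=-5/3, Δ2=1
row 1: diag=8, rhs=-46; c'=3/8, d'=-23/4
row 2: denom=8−3·3/8=55/8; d'=(16−3·-23/4)/(55/8)=266/55
back: M2=266/55
back: M1=-23/4−3/8·266/55=-416/55
M: M0=0, M1=-416/55, M2=266/55, M3=0
seg 0: a=-2, c=M0/2=0, d=(M1−M0)/(6·1)=-208/165, b=Δ0−h0·(2M0+M1)/6=1198/165
seg 1: a=4, c=M1/2=-208/55, d=(M2−M1)/(6·3)=31/45, b=Δ1−h1·(2M1+M2)/6=574/165
seg 2: a=-1, c=M2/2=133/55, d=(M3−M2)/(6·1)=-133/165, b=Δ2−h2·(2M2+M3)/6=-101/165
t_q=13/4 → seg 1, τ=9/4; S=4+574/165·τ+-208/55·τ²+31/45·τ³=1861/3520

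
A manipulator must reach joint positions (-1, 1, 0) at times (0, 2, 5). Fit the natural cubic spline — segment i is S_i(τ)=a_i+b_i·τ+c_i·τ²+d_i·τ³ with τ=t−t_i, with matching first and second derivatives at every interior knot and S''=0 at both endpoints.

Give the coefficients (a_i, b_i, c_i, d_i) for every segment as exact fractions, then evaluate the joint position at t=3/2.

Δ: Δ0=1, Δ1=-1/3
row 1: diag=10, rhs=-8; c'=3/10, d'=-4/5
back: M1=-4/5
M: M0=0, M1=-4/5, M2=0
seg 0: a=-1, c=M0/2=0, d=(M1−M0)/(6·2)=-1/15, b=Δ0−h0·(2M0+M1)/6=19/15
seg 1: a=1, c=M1/2=-2/5, d=(M2−M1)/(6·3)=2/45, b=Δ1−h1·(2M1+M2)/6=7/15
t_q=3/2 → seg 0, τ=3/2; S=-1+19/15·τ+0·τ²+-1/15·τ³=27/40

  seg 0: a=-1 b=19/15 c=0 d=-1/15
  seg 1: a=1 b=7/15 c=-2/5 d=2/45
S(3/2) = 27/40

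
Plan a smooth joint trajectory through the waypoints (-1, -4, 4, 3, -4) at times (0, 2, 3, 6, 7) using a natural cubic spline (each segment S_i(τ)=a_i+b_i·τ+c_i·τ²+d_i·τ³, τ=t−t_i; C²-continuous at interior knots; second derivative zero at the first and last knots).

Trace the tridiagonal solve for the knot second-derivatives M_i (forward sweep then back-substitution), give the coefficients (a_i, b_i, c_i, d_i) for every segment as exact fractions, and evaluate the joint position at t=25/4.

  seg 0: a=-1 b=-2432/483 c=0 d=3415/3864
  seg 1: a=-4 b=5381/966 c=3415/644 d=-793/276
  seg 2: a=4 b=14599/1932 c=-534/161 d=1327/5796
  seg 3: a=3 b=-5953/966 c=-809/644 d=809/1932
S(25/4) = 8169/5888

Δ: Δ0=-3/2, Δ1=8, Δ2=-1/3, Δ3=-7
row 1: diag=6, rhs=57; c'=1/6, d'=19/2
row 2: denom=8−1·1/6=47/6; d'=(-50−1·19/2)/(47/6)=-357/47
row 3: denom=8−3·18/47=322/47; d'=(-40−3·-357/47)/(322/47)=-809/322
back: M3=-809/322
back: M2=-357/47−18/47·-809/322=-1068/161
back: M1=19/2−1/6·-1068/161=3415/322
M: M0=0, M1=3415/322, M2=-1068/161, M3=-809/322, M4=0
seg 0: a=-1, c=M0/2=0, d=(M1−M0)/(6·2)=3415/3864, b=Δ0−h0·(2M0+M1)/6=-2432/483
seg 1: a=-4, c=M1/2=3415/644, d=(M2−M1)/(6·1)=-793/276, b=Δ1−h1·(2M1+M2)/6=5381/966
seg 2: a=4, c=M2/2=-534/161, d=(M3−M2)/(6·3)=1327/5796, b=Δ2−h2·(2M2+M3)/6=14599/1932
seg 3: a=3, c=M3/2=-809/644, d=(M4−M3)/(6·1)=809/1932, b=Δ3−h3·(2M3+M4)/6=-5953/966
t_q=25/4 → seg 3, τ=1/4; S=3+-5953/966·τ+-809/644·τ²+809/1932·τ³=8169/5888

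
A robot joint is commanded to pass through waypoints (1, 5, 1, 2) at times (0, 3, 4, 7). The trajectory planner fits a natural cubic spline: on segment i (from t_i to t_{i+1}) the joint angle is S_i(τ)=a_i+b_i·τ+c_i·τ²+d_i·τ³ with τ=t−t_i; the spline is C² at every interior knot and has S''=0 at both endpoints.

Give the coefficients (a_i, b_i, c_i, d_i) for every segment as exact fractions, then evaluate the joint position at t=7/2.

Δ: Δ0=4/3, Δ1=-4, Δ2=1/3
row 1: diag=8, rhs=-32; c'=1/8, d'=-4
row 2: denom=8−1·1/8=63/8; d'=(26−1·-4)/(63/8)=80/21
back: M2=80/21
back: M1=-4−1/8·80/21=-94/21
M: M0=0, M1=-94/21, M2=80/21, M3=0
seg 0: a=1, c=M0/2=0, d=(M1−M0)/(6·3)=-47/189, b=Δ0−h0·(2M0+M1)/6=25/7
seg 1: a=5, c=M1/2=-47/21, d=(M2−M1)/(6·1)=29/21, b=Δ1−h1·(2M1+M2)/6=-22/7
seg 2: a=1, c=M2/2=40/21, d=(M3−M2)/(6·3)=-40/189, b=Δ2−h2·(2M2+M3)/6=-73/21
t_q=7/2 → seg 1, τ=1/2; S=5+-22/7·τ+-47/21·τ²+29/21·τ³=73/24

  seg 0: a=1 b=25/7 c=0 d=-47/189
  seg 1: a=5 b=-22/7 c=-47/21 d=29/21
  seg 2: a=1 b=-73/21 c=40/21 d=-40/189
S(7/2) = 73/24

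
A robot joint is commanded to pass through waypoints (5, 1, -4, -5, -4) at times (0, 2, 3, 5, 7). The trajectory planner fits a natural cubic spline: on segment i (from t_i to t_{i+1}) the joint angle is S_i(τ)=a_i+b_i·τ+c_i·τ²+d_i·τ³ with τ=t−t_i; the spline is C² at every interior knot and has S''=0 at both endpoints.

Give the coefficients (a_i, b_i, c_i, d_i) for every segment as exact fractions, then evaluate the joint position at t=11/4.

Δ: Δ0=-2, Δ1=-5, Δ2=-1/2, Δ3=1/2
row 1: diag=6, rhs=-18; c'=1/6, d'=-3
row 2: denom=6−1·1/6=35/6; d'=(27−1·-3)/(35/6)=36/7
row 3: denom=8−2·12/35=256/35; d'=(6−2·36/7)/(256/35)=-75/128
back: M3=-75/128
back: M2=36/7−12/35·-75/128=171/32
back: M1=-3−1/6·171/32=-249/64
M: M0=0, M1=-249/64, M2=171/32, M3=-75/128, M4=0
seg 0: a=5, c=M0/2=0, d=(M1−M0)/(6·2)=-83/256, b=Δ0−h0·(2M0+M1)/6=-45/64
seg 1: a=1, c=M1/2=-249/128, d=(M2−M1)/(6·1)=197/128, b=Δ1−h1·(2M1+M2)/6=-147/32
seg 2: a=-4, c=M2/2=171/64, d=(M3−M2)/(6·2)=-253/512, b=Δ2−h2·(2M2+M3)/6=-495/128
seg 3: a=-5, c=M3/2=-75/256, d=(M4−M3)/(6·2)=25/512, b=Δ3−h3·(2M3+M4)/6=57/64
t_q=11/4 → seg 1, τ=3/4; S=1+-147/32·τ+-249/128·τ²+197/128·τ³=-23677/8192

  seg 0: a=5 b=-45/64 c=0 d=-83/256
  seg 1: a=1 b=-147/32 c=-249/128 d=197/128
  seg 2: a=-4 b=-495/128 c=171/64 d=-253/512
  seg 3: a=-5 b=57/64 c=-75/256 d=25/512
S(11/4) = -23677/8192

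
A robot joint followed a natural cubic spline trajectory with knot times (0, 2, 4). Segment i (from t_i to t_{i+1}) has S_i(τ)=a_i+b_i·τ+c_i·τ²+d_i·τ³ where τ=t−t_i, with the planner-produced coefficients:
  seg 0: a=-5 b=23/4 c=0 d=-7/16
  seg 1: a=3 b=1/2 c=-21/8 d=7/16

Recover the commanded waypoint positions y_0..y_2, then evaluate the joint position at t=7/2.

y_0 = S_0(0) = a_0 = -5
y_1 = S_1(0) = a_1 = 3
y_2 = S_1(2) = -3
t_q=7/2 is in segment 1 (τ=3/2); S_1(τ)=-87/128

y_0=-5 y_1=3 y_2=-3
S(7/2) = -87/128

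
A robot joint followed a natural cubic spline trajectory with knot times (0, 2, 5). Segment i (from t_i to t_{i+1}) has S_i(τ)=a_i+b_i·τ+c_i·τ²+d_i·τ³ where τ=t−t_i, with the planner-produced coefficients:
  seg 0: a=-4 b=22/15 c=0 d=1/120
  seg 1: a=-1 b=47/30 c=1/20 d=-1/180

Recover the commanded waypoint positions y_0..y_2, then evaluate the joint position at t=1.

y_0=-4 y_1=-1 y_2=4
S(1) = -101/40

y_0 = S_0(0) = a_0 = -4
y_1 = S_1(0) = a_1 = -1
y_2 = S_1(3) = 4
t_q=1 is in segment 0 (τ=1); S_0(τ)=-101/40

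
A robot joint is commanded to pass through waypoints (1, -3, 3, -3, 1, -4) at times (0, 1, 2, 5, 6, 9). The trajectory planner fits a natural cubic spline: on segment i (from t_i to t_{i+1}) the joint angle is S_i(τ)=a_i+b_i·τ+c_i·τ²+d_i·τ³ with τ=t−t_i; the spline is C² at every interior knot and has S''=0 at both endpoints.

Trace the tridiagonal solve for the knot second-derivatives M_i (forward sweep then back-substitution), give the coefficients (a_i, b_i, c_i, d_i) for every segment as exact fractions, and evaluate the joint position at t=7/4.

  seg 0: a=1 b=-2329/333 c=0 d=997/333
  seg 1: a=-3 b=662/333 c=997/111 d=-1655/333
  seg 2: a=3 b=1679/333 c=-658/111 d=3577/2997
  seg 3: a=-3 b=566/333 c=1603/333 d=-93/37
  seg 4: a=1 b=1261/333 c=-908/333 d=908/2997
S(7/4) = 10277/7104

Δ: Δ0=-4, Δ1=6, Δ2=-2, Δ3=4, Δ4=-5/3
row 1: diag=4, rhs=60; c'=1/4, d'=15
row 2: denom=8−1·1/4=31/4; d'=(-48−1·15)/(31/4)=-252/31
row 3: denom=8−3·12/31=212/31; d'=(36−3·-252/31)/(212/31)=468/53
row 4: denom=8−1·31/212=1665/212; d'=(-34−1·468/53)/(1665/212)=-1816/333
back: M4=-1816/333
back: M3=468/53−31/212·-1816/333=3206/333
back: M2=-252/31−12/31·3206/333=-1316/111
back: M1=15−1/4·-1316/111=1994/111
M: M0=0, M1=1994/111, M2=-1316/111, M3=3206/333, M4=-1816/333, M5=0
seg 0: a=1, c=M0/2=0, d=(M1−M0)/(6·1)=997/333, b=Δ0−h0·(2M0+M1)/6=-2329/333
seg 1: a=-3, c=M1/2=997/111, d=(M2−M1)/(6·1)=-1655/333, b=Δ1−h1·(2M1+M2)/6=662/333
seg 2: a=3, c=M2/2=-658/111, d=(M3−M2)/(6·3)=3577/2997, b=Δ2−h2·(2M2+M3)/6=1679/333
seg 3: a=-3, c=M3/2=1603/333, d=(M4−M3)/(6·1)=-93/37, b=Δ3−h3·(2M3+M4)/6=566/333
seg 4: a=1, c=M4/2=-908/333, d=(M5−M4)/(6·3)=908/2997, b=Δ4−h4·(2M4+M5)/6=1261/333
t_q=7/4 → seg 1, τ=3/4; S=-3+662/333·τ+997/111·τ²+-1655/333·τ³=10277/7104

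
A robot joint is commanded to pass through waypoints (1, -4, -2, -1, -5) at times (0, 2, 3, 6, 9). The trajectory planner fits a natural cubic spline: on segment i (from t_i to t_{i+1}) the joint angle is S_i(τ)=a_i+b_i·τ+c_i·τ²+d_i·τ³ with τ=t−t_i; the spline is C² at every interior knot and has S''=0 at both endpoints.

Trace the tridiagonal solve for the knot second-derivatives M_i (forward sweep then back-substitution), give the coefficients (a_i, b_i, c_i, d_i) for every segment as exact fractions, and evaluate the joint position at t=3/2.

  seg 0: a=1 b=-348/85 c=0 d=271/680
  seg 1: a=-4 b=117/170 c=813/340 d=-367/340
  seg 2: a=-2 b=759/340 c=-72/85 d=131/1836
  seg 3: a=-1 b=-157/170 c=-209/1020 d=209/9180
S(3/2) = -20651/5440

Δ: Δ0=-5/2, Δ1=2, Δ2=1/3, Δ3=-4/3
row 1: diag=6, rhs=27; c'=1/6, d'=9/2
row 2: denom=8−1·1/6=47/6; d'=(-10−1·9/2)/(47/6)=-87/47
row 3: denom=12−3·18/47=510/47; d'=(-10−3·-87/47)/(510/47)=-209/510
back: M3=-209/510
back: M2=-87/47−18/47·-209/510=-144/85
back: M1=9/2−1/6·-144/85=813/170
M: M0=0, M1=813/170, M2=-144/85, M3=-209/510, M4=0
seg 0: a=1, c=M0/2=0, d=(M1−M0)/(6·2)=271/680, b=Δ0−h0·(2M0+M1)/6=-348/85
seg 1: a=-4, c=M1/2=813/340, d=(M2−M1)/(6·1)=-367/340, b=Δ1−h1·(2M1+M2)/6=117/170
seg 2: a=-2, c=M2/2=-72/85, d=(M3−M2)/(6·3)=131/1836, b=Δ2−h2·(2M2+M3)/6=759/340
seg 3: a=-1, c=M3/2=-209/1020, d=(M4−M3)/(6·3)=209/9180, b=Δ3−h3·(2M3+M4)/6=-157/170
t_q=3/2 → seg 0, τ=3/2; S=1+-348/85·τ+0·τ²+271/680·τ³=-20651/5440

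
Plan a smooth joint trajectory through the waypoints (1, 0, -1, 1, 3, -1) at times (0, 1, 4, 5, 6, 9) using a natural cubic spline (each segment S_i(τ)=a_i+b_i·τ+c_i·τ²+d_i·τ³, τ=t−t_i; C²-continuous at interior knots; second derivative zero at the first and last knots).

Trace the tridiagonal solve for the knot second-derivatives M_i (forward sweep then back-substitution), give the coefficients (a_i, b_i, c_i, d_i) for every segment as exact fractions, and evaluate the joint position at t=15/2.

Δ: Δ0=-1, Δ1=-1/3, Δ2=2, Δ3=2, Δ4=-4/3
row 1: diag=8, rhs=4; c'=3/8, d'=1/2
row 2: denom=8−3·3/8=55/8; d'=(14−3·1/2)/(55/8)=20/11
row 3: denom=4−1·8/55=212/55; d'=(0−1·20/11)/(212/55)=-25/53
row 4: denom=8−1·55/212=1641/212; d'=(-20−1·-25/53)/(1641/212)=-1380/547
back: M4=-1380/547
back: M3=-25/53−55/212·-1380/547=100/547
back: M2=20/11−8/55·100/547=980/547
back: M1=1/2−3/8·980/547=-94/547
M: M0=0, M1=-94/547, M2=980/547, M3=100/547, M4=-1380/547, M5=0
seg 0: a=1, c=M0/2=0, d=(M1−M0)/(6·1)=-47/1641, b=Δ0−h0·(2M0+M1)/6=-1594/1641
seg 1: a=0, c=M1/2=-47/547, d=(M2−M1)/(6·3)=179/1641, b=Δ1−h1·(2M1+M2)/6=-1735/1641
seg 2: a=-1, c=M2/2=490/547, d=(M3−M2)/(6·1)=-440/1641, b=Δ2−h2·(2M2+M3)/6=2252/1641
seg 3: a=1, c=M3/2=50/547, d=(M4−M3)/(6·1)=-740/1641, b=Δ3−h3·(2M3+M4)/6=3872/1641
seg 4: a=3, c=M4/2=-690/547, d=(M5−M4)/(6·3)=230/1641, b=Δ4−h4·(2M4+M5)/6=1952/1641
t_q=15/2 → seg 4, τ=3/2; S=3+1952/1641·τ+-690/547·τ²+230/1641·τ³=5293/2188

  seg 0: a=1 b=-1594/1641 c=0 d=-47/1641
  seg 1: a=0 b=-1735/1641 c=-47/547 d=179/1641
  seg 2: a=-1 b=2252/1641 c=490/547 d=-440/1641
  seg 3: a=1 b=3872/1641 c=50/547 d=-740/1641
  seg 4: a=3 b=1952/1641 c=-690/547 d=230/1641
S(15/2) = 5293/2188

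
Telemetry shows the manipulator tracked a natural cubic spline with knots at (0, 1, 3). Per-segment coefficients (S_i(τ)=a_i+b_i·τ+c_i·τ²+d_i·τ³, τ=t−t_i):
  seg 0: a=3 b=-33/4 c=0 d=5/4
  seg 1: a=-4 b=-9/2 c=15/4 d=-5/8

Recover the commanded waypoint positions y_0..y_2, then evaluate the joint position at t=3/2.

y_0=3 y_1=-4 y_2=-3
S(3/2) = -345/64

y_0 = S_0(0) = a_0 = 3
y_1 = S_1(0) = a_1 = -4
y_2 = S_1(2) = -3
t_q=3/2 is in segment 1 (τ=1/2); S_1(τ)=-345/64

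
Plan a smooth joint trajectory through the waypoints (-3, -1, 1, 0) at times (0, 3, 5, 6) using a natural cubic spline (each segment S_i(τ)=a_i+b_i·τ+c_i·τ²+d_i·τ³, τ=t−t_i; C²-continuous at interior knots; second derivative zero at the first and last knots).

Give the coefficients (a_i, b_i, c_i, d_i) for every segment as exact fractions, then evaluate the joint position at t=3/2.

  seg 0: a=-3 b=29/84 c=0 d=1/28
  seg 1: a=-1 b=55/42 c=9/28 d=-5/21
  seg 2: a=1 b=-11/42 c=-31/28 d=31/84
S(3/2) = -529/224

Δ: Δ0=2/3, Δ1=1, Δ2=-1
row 1: diag=10, rhs=2; c'=1/5, d'=1/5
row 2: denom=6−2·1/5=28/5; d'=(-12−2·1/5)/(28/5)=-31/14
back: M2=-31/14
back: M1=1/5−1/5·-31/14=9/14
M: M0=0, M1=9/14, M2=-31/14, M3=0
seg 0: a=-3, c=M0/2=0, d=(M1−M0)/(6·3)=1/28, b=Δ0−h0·(2M0+M1)/6=29/84
seg 1: a=-1, c=M1/2=9/28, d=(M2−M1)/(6·2)=-5/21, b=Δ1−h1·(2M1+M2)/6=55/42
seg 2: a=1, c=M2/2=-31/28, d=(M3−M2)/(6·1)=31/84, b=Δ2−h2·(2M2+M3)/6=-11/42
t_q=3/2 → seg 0, τ=3/2; S=-3+29/84·τ+0·τ²+1/28·τ³=-529/224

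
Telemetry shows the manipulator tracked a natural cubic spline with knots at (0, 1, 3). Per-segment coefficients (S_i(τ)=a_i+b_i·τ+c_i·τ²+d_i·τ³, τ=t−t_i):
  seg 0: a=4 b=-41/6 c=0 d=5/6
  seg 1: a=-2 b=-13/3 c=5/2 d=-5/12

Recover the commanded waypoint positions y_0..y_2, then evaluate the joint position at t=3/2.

y_0 = S_0(0) = a_0 = 4
y_1 = S_1(0) = a_1 = -2
y_2 = S_1(2) = -4
t_q=3/2 is in segment 1 (τ=1/2); S_1(τ)=-115/32

y_0=4 y_1=-2 y_2=-4
S(3/2) = -115/32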